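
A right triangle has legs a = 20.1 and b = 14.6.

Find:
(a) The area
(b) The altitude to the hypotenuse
(a) The legs are perpendicular, so Area = ½·a·b = ½·20.1·14.6 = ½·293.46 = 146.73
(b) Hypotenuse c = √(a² + b²) = √(404.01 + 213.16) = √617.17 ≈ 24.8429
    Area = ½·c·h_c  ⇒  h_c = 2·Area/c = 293.46/24.8429 ≈ 11.8126

Area = 146.73, h_c = 11.81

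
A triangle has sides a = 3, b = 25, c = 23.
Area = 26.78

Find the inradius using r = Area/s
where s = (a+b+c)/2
s = (3 + 25 + 23)/2 = 51/2 = 25.5
r = Area/s = 26.78/25.5 ≈ 1.0502

r = 1.05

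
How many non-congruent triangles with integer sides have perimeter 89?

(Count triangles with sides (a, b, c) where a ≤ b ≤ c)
Let a ≤ b ≤ c with a + b + c = 89. The only binding inequality is a + b > c, i.e. 89 − c > c, so c < 89/2; and c ≥ 89/3 since c is the largest side.
So 30 ≤ c ≤ 44. For each c, b runs from ⌈(89 − c)/2⌉ up to c (then a = 89 − b − c satisfies 1 ≤ a ≤ b automatically), giving c − ⌈(89 − c)/2⌉ + 1 choices.
Summing over c: 1 + 3 + 4 + 6 + … + 21 + 22  (15 terms, c = 30, …, 44) = 176
Check (closed form: nearest integer to p²/48 for even p, (p+3)²/48 for odd p): (89+3)²/48 = 92²/48 = 8464/48 ≈ 176.33 → 176

176 triangles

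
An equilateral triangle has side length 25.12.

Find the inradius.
r = Area/s with s the semi-perimeter.
Area = (√3/4)·25.12² = (√3/4)·631.0144 ≈ 0.433013·631.0144 ≈ 273.237
s = 3·25.12/2 = 37.68
r ≈ 273.237/37.68 ≈ 7.25152
(Equivalently r = side/(2√3) = 25.12/3.4641 ≈ 7.25152.)

r = 7.252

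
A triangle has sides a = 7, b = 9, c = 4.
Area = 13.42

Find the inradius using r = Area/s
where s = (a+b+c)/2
s = (7 + 9 + 4)/2 = 20/2 = 10
r = Area/s = 13.42/10 ≈ 1.342

r = 1.342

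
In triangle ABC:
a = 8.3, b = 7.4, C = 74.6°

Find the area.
Two sides and the included angle (SAS): A = ½·a·b·sin(C) = ½·8.3·7.4·sin(74.6°)
sin(74.6°) ≈ 0.964095
A ≈ ½·61.42·0.964095 = 30.71·0.964095 ≈ 29.6074

Area = 29.61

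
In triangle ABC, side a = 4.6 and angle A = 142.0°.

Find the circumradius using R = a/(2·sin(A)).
R = a/(2·sin(A)) = 4.6/(2·sin(142.0°))
sin(142.0°) ≈ 0.615661
R ≈ 4.6/(2·0.615661) = 4.6/1.23132 ≈ 3.73582

R = 3.736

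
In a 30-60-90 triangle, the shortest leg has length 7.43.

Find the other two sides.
In a 30-60-90 triangle the sides are in ratio 1 : √3 : 2 (short leg : long leg : hypotenuse).
Long leg = 7.43·√3 ≈ 7.43·1.73205 ≈ 12.8691
Hypotenuse = 2·7.43 = 14.86

Long leg = 7.43√3 = 12.87, Hypotenuse = 14.86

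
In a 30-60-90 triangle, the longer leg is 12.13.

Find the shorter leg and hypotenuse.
In a 30-60-90 triangle the sides are in ratio 1 : √3 : 2, so short leg = long leg/√3 and hypotenuse = 2·(short leg).
Short leg = 12.13/√3 ≈ 12.13/1.73205 ≈ 7.00326
Hypotenuse = 2·7.00326 ≈ 14.0065

Short leg = 7.003, Hypotenuse = 14.01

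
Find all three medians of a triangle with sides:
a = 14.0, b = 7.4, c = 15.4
Median formula: m_a = ½√(2b² + 2c² − a²) (and cyclically). a² = 196, b² = 54.76, c² = 237.16.
m_a = ½√(2·54.76 + 2·237.16 − 196) = ½√387.84 ≈ ½·19.6937 ≈ 9.84683
m_b = ½√(2·196 + 2·237.16 − 54.76) = ½√811.56 ≈ ½·28.4879 ≈ 14.2439
m_c = ½√(2·196 + 2·54.76 − 237.16) = ½√264.36 ≈ ½·16.2592 ≈ 8.12958

m_a = 9.847, m_b = 14.24, m_c = 8.13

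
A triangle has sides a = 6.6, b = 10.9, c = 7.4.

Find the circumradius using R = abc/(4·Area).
First find the area with Heron's formula.
s = (6.6 + 10.9 + 7.4)/2 = 12.45
Area = √(s(s−a)(s−b)(s−c)) = √(12.45·5.85·1.55·5.05) ≈ √570.096 ≈ 23.8767
abc = 6.6·10.9·7.4 = 532.356
R = abc/(4·Area) ≈ 532.356/(4·23.8767) = 532.356/95.5068 ≈ 5.57401

R = 5.574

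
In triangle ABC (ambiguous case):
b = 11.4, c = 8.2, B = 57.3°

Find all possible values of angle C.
b/sin(B) = c/sin(C)  ⇒  sin(C) = c·sin(B)/b = 8.2·sin(57.3°)/11.4
sin(57.3°) ≈ 0.841511
sin(C) ≈ 8.2·0.841511/11.4 ≈ 6.90039/11.4 ≈ 0.605297
Candidate 1: C₁ = arcsin(0.605297) ≈ 37.2502°  →  A = 180° − 57.3° − 37.2502° ≈ 85.4498° > 0, valid
Candidate 2: C₂ = 180° − C₁ ≈ 142.75°  →  A = 180° − 57.3° − 142.75° ≈ -20.0498° ≤ 0, not a valid triangle

C = 37.25° (one solution)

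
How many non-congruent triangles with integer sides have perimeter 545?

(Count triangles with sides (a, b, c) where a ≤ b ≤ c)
Let a ≤ b ≤ c with a + b + c = 545. The only binding inequality is a + b > c, i.e. 545 − c > c, so c < 545/2; and c ≥ 545/3 since c is the largest side.
So 182 ≤ c ≤ 272. For each c, b runs from ⌈(545 − c)/2⌉ up to c (then a = 545 − b − c satisfies 1 ≤ a ≤ b automatically), giving c − ⌈(545 − c)/2⌉ + 1 choices.
Summing over c: 1 + 3 + 4 + 6 + … + 135 + 136  (91 terms, c = 182, …, 272) = 6256
Check (closed form: nearest integer to p²/48 for even p, (p+3)²/48 for odd p): (545+3)²/48 = 548²/48 = 300304/48 ≈ 6256.33 → 6256

6256 triangles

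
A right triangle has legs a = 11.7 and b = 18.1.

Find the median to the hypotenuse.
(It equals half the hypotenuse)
Hypotenuse c = √(a² + b²) = √(136.89 + 327.61) = √464.5 ≈ 21.5523
Median to hypotenuse = c/2 ≈ 21.5523/2 ≈ 10.7761

Median = 10.78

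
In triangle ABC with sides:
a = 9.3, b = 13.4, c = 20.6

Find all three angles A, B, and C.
Law of cosines for each angle (a² = 86.49, b² = 179.56, c² = 424.36):
cos(A) = (b² + c² − a²)/(2bc) = (179.56 + 424.36 − 86.49)/(2·13.4·20.6) = 517.43/552.08 ≈ 0.937237  ⇒  A ≈ 20.4073°
cos(B) = (a² + c² − b²)/(2ac) = (86.49 + 424.36 − 179.56)/(2·9.3·20.6) = 331.29/383.16 ≈ 0.864626  ⇒  B ≈ 30.16°
cos(C) = (a² + b² − c²)/(2ab) = (86.49 + 179.56 − 424.36)/(2·9.3·13.4) = -158.31/249.24 ≈ -0.635171  ⇒  C ≈ 129.433°
Check: A + B + C ≈ 180°

A = 20.41°, B = 30.16°, C = 129.4°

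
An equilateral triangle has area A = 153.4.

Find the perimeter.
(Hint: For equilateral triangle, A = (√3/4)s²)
A = (√3/4)s²  ⇒  s² = 4A/√3 = 4·153.4/√3 = 613.6/1.73205 ≈ 354.262
s ≈ √354.262 ≈ 18.8219
Perimeter = 3s ≈ 3·18.8219 ≈ 56.4656

Perimeter = 56.47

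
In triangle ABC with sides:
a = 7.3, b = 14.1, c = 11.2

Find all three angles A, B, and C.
Law of cosines for each angle (a² = 53.29, b² = 198.81, c² = 125.44):
cos(A) = (b² + c² − a²)/(2bc) = (198.81 + 125.44 − 53.29)/(2·14.1·11.2) = 270.96/315.84 ≈ 0.857903  ⇒  A ≈ 30.9181°
cos(B) = (a² + c² − b²)/(2ac) = (53.29 + 125.44 − 198.81)/(2·7.3·11.2) = -20.08/163.52 ≈ -0.122798  ⇒  B ≈ 97.0536°
cos(C) = (a² + b² − c²)/(2ab) = (53.29 + 198.81 − 125.44)/(2·7.3·14.1) = 126.66/205.86 ≈ 0.615273  ⇒  C ≈ 52.0283°
Check: A + B + C ≈ 180°

A = 30.92°, B = 97.05°, C = 52.03°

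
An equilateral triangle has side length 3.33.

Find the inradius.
r = Area/s with s the semi-perimeter.
Area = (√3/4)·3.33² = (√3/4)·11.0889 ≈ 0.433013·11.0889 ≈ 4.80163
s = 3·3.33/2 = 4.995
r ≈ 4.80163/4.995 ≈ 0.961288
(Equivalently r = side/(2√3) = 3.33/3.4641 ≈ 0.961288.)

r = 0.9613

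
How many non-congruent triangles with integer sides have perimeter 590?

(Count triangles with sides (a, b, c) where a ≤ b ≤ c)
Let a ≤ b ≤ c with a + b + c = 590. The only binding inequality is a + b > c, i.e. 590 − c > c, so c < 590/2; and c ≥ 590/3 since c is the largest side.
So 197 ≤ c ≤ 294. For each c, b runs from ⌈(590 − c)/2⌉ up to c (then a = 590 − b − c satisfies 1 ≤ a ≤ b automatically), giving c − ⌈(590 − c)/2⌉ + 1 choices.
Summing over c: 1 + 3 + 4 + 6 + … + 145 + 147  (98 terms, c = 197, …, 294) = 7252
Check (closed form: nearest integer to p²/48 for even p, (p+3)²/48 for odd p): 590²/48 = 348100/48 ≈ 7252.08 → 7252

7252 triangles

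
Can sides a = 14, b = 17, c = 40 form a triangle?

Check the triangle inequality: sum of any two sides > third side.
a + b vs c: 14 + 17 = 31 ≤ 40  ✗
a + c vs b: 14 + 40 = 54 > 17  ✓
b + c vs a: 17 + 40 = 57 > 14  ✓

No: 14 + 17 = 31 is not > 40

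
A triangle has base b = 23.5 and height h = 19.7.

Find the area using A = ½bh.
A = ½·b·h = ½·23.5·19.7 = ½·462.95 = 231.475

Area = 231.475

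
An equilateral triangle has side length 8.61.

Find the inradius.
r = Area/s with s the semi-perimeter.
Area = (√3/4)·8.61² = (√3/4)·74.1321 ≈ 0.433013·74.1321 ≈ 32.1001
s = 3·8.61/2 = 12.915
r ≈ 32.1001/12.915 ≈ 2.48549
(Equivalently r = side/(2√3) = 8.61/3.4641 ≈ 2.48549.)

r = 2.485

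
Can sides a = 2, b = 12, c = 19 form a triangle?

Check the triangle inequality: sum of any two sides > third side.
a + b vs c: 2 + 12 = 14 ≤ 19  ✗
a + c vs b: 2 + 19 = 21 > 12  ✓
b + c vs a: 12 + 19 = 31 > 2  ✓

No: 2 + 12 = 14 is not > 19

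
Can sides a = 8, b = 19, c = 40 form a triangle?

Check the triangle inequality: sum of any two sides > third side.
a + b vs c: 8 + 19 = 27 ≤ 40  ✗
a + c vs b: 8 + 40 = 48 > 19  ✓
b + c vs a: 19 + 40 = 59 > 8  ✓

No: 8 + 19 = 27 is not > 40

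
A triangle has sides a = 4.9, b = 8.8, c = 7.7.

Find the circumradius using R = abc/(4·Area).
First find the area with Heron's formula.
s = (4.9 + 8.8 + 7.7)/2 = 10.7
Area = √(s(s−a)(s−b)(s−c)) = √(10.7·5.8·1.9·3) ≈ √353.742 ≈ 18.808
abc = 4.9·8.8·7.7 = 332.024
R = abc/(4·Area) ≈ 332.024/(4·18.808) = 332.024/75.2321 ≈ 4.41333

R = 4.413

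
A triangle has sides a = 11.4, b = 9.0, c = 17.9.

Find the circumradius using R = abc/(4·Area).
First find the area with Heron's formula.
s = (11.4 + 9.0 + 17.9)/2 = 19.15
Area = √(s(s−a)(s−b)(s−c)) = √(19.15·7.75·10.15·1.25) ≈ √1882.98 ≈ 43.3934
abc = 11.4·9.0·17.9 = 1836.54
R = abc/(4·Area) ≈ 1836.54/(4·43.3934) = 1836.54/173.573 ≈ 10.5808

R = 10.58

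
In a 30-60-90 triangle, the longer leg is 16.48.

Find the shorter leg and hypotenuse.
In a 30-60-90 triangle the sides are in ratio 1 : √3 : 2, so short leg = long leg/√3 and hypotenuse = 2·(short leg).
Short leg = 16.48/√3 ≈ 16.48/1.73205 ≈ 9.51473
Hypotenuse = 2·9.51473 ≈ 19.0295

Short leg = 9.515, Hypotenuse = 19.03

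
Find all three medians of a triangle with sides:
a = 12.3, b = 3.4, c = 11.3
Median formula: m_a = ½√(2b² + 2c² − a²) (and cyclically). a² = 151.29, b² = 11.56, c² = 127.69.
m_a = ½√(2·11.56 + 2·127.69 − 151.29) = ½√127.21 ≈ ½·11.2787 ≈ 5.63937
m_b = ½√(2·151.29 + 2·127.69 − 11.56) = ½√546.4 ≈ ½·23.3752 ≈ 11.6876
m_c = ½√(2·151.29 + 2·11.56 − 127.69) = ½√198.01 ≈ ½·14.0716 ≈ 7.0358

m_a = 5.639, m_b = 11.69, m_c = 7.036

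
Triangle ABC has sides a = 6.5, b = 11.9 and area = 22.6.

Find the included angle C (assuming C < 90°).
Area = ½·a·b·sin(C)  ⇒  sin(C) = 2·Area/(a·b) = 2·22.6/(6.5·11.9) = 45.2/77.35 ≈ 0.584357
C = arcsin(0.584357) ≈ 35.7576° (taking the acute solution since C < 90°)

C = 35.76°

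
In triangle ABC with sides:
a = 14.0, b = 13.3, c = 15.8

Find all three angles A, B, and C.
Law of cosines for each angle (a² = 196, b² = 176.89, c² = 249.64):
cos(A) = (b² + c² − a²)/(2bc) = (176.89 + 249.64 − 196)/(2·13.3·15.8) = 230.53/420.28 ≈ 0.548515  ⇒  A ≈ 56.7348°
cos(B) = (a² + c² − b²)/(2ac) = (196 + 249.64 − 176.89)/(2·14.0·15.8) = 268.75/442.4 ≈ 0.607482  ⇒  B ≈ 52.5923°
cos(C) = (a² + b² − c²)/(2ab) = (196 + 176.89 − 249.64)/(2·14.0·13.3) = 123.25/372.4 ≈ 0.330961  ⇒  C ≈ 70.6729°
Check: A + B + C ≈ 180°

A = 56.73°, B = 52.59°, C = 70.67°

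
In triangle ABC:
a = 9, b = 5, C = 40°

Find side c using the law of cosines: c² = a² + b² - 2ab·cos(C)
c² = 9² + 5² − 2·9·5·cos(40°)
cos(40°) ≈ 0.766044
c² ≈ 81 + 25 − 90·(0.766044) ≈ 106 − 68.944 ≈ 37.056
c ≈ √37.056 ≈ 6.08736

c = 6.087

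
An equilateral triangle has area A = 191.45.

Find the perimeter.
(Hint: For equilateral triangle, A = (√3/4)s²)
A = (√3/4)s²  ⇒  s² = 4A/√3 = 4·191.45/√3 = 765.8/1.73205 ≈ 442.135
s ≈ √442.135 ≈ 21.027
Perimeter = 3s ≈ 3·21.027 ≈ 63.081

Perimeter = 63.08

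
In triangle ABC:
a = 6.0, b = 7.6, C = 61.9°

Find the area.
Two sides and the included angle (SAS): A = ½·a·b·sin(C) = ½·6.0·7.6·sin(61.9°)
sin(61.9°) ≈ 0.882127
A ≈ ½·45.6·0.882127 = 22.8·0.882127 ≈ 20.1125

Area = 20.11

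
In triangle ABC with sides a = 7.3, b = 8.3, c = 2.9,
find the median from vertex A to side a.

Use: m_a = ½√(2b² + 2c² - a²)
m_a = ½√(2·8.3² + 2·2.9² − 7.3²) = ½√(2·68.89 + 2·8.41 − 53.29) = ½√(137.78 + 16.82 − 53.29) = ½√101.31
√101.31 ≈ 10.0653, so m_a ≈ 5.03264

m_a = 5.033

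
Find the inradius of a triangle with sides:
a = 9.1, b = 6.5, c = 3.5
r = Area/s where s is the semi-perimeter.
s = (9.1 + 6.5 + 3.5)/2 = 19.1/2 = 9.55
Area = √(s(s−a)(s−b)(s−c)) = √(9.55·0.45·3.05·6.05) ≈ √79.2996 ≈ 8.90503
r ≈ 8.90503/9.55 ≈ 0.932464

r = 0.9325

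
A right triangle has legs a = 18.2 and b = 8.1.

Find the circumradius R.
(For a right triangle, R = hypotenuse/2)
Hypotenuse c = √(a² + b²) = √(331.24 + 65.61) = √396.85 ≈ 19.9211
R = c/2 ≈ 19.9211/2 ≈ 9.96055

R = 9.961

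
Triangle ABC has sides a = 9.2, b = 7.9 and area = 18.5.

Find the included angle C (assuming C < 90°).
Area = ½·a·b·sin(C)  ⇒  sin(C) = 2·Area/(a·b) = 2·18.5/(9.2·7.9) = 37/72.68 ≈ 0.509081
C = arcsin(0.509081) ≈ 30.6026° (taking the acute solution since C < 90°)

C = 30.6°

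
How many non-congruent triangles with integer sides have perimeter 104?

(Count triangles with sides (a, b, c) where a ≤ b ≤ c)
Let a ≤ b ≤ c with a + b + c = 104. The only binding inequality is a + b > c, i.e. 104 − c > c, so c < 104/2; and c ≥ 104/3 since c is the largest side.
So 35 ≤ c ≤ 51. For each c, b runs from ⌈(104 − c)/2⌉ up to c (then a = 104 − b − c satisfies 1 ≤ a ≤ b automatically), giving c − ⌈(104 − c)/2⌉ + 1 choices.
Summing over c: 1 + 3 + 4 + 6 + … + 24 + 25  (17 terms, c = 35, …, 51) = 225
Check (closed form: nearest integer to p²/48 for even p, (p+3)²/48 for odd p): 104²/48 = 10816/48 ≈ 225.33 → 225

225 triangles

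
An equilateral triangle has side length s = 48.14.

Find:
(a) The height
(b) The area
(a) The height splits the triangle into two 30-60-90 halves: h = s·√3/2 = 48.14·1.73205/2 ≈ 83.3809/2 ≈ 41.6905
(b) Area = (√3/4)·s² = (√3/4)·48.14² = (√3/4)·2317.4596 ≈ 0.433013·2317.4596 ≈ 1003.49

Height = 41.69, Area = 1003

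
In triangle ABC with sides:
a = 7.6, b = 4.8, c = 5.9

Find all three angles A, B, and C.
Law of cosines for each angle (a² = 57.76, b² = 23.04, c² = 34.81):
cos(A) = (b² + c² − a²)/(2bc) = (23.04 + 34.81 − 57.76)/(2·4.8·5.9) = 0.09/56.64 ≈ 0.00158898  ⇒  A ≈ 89.909°
cos(B) = (a² + c² − b²)/(2ac) = (57.76 + 34.81 − 23.04)/(2·7.6·5.9) = 69.53/89.68 ≈ 0.775312  ⇒  B ≈ 39.1667°
cos(C) = (a² + b² − c²)/(2ab) = (57.76 + 23.04 − 34.81)/(2·7.6·4.8) = 45.99/72.96 ≈ 0.630345  ⇒  C ≈ 50.9244°
Check: A + B + C ≈ 180°

A = 89.91°, B = 39.17°, C = 50.92°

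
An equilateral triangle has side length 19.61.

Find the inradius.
r = Area/s with s the semi-perimeter.
Area = (√3/4)·19.61² = (√3/4)·384.5521 ≈ 0.433013·384.5521 ≈ 166.516
s = 3·19.61/2 = 29.415
r ≈ 166.516/29.415 ≈ 5.66092
(Equivalently r = side/(2√3) = 19.61/3.4641 ≈ 5.66092.)

r = 5.661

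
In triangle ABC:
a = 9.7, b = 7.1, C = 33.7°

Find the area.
Two sides and the included angle (SAS): A = ½·a·b·sin(C) = ½·9.7·7.1·sin(33.7°)
sin(33.7°) ≈ 0.554844
A ≈ ½·68.87·0.554844 = 34.435·0.554844 ≈ 19.1061

Area = 19.11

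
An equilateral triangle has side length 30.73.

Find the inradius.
r = Area/s with s the semi-perimeter.
Area = (√3/4)·30.73² = (√3/4)·944.3329 ≈ 0.433013·944.3329 ≈ 408.908
s = 3·30.73/2 = 46.095
r ≈ 408.908/46.095 ≈ 8.87099
(Equivalently r = side/(2√3) = 30.73/3.4641 ≈ 8.87099.)

r = 8.871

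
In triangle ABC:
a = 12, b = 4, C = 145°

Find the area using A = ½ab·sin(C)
A = ½·a·b·sin(C) = ½·12·4·sin(145°)
sin(145°) ≈ 0.573576
A ≈ ½·48·0.573576 = 24·0.573576 ≈ 13.7658

Area = 13.77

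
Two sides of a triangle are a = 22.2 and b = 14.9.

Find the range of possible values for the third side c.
Triangle inequality: |a − b| < c < a + b
|a − b| = |22.2 − 14.9| = 7.3
a + b = 22.2 + 14.9 = 37.1

7.3 < c < 37.1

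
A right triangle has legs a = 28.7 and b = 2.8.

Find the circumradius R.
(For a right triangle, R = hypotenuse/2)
Hypotenuse c = √(a² + b²) = √(823.69 + 7.84) = √831.53 ≈ 28.8363
R = c/2 ≈ 28.8363/2 ≈ 14.4181

R = 14.42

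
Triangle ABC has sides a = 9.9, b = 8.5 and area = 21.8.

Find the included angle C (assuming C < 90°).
Area = ½·a·b·sin(C)  ⇒  sin(C) = 2·Area/(a·b) = 2·21.8/(9.9·8.5) = 43.6/84.15 ≈ 0.518122
C = arcsin(0.518122) ≈ 31.2064° (taking the acute solution since C < 90°)

C = 31.21°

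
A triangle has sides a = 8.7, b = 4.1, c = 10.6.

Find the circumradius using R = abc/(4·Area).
First find the area with Heron's formula.
s = (8.7 + 4.1 + 10.6)/2 = 11.7
Area = √(s(s−a)(s−b)(s−c)) = √(11.7·3·7.6·1.1) ≈ √293.436 ≈ 17.13
abc = 8.7·4.1·10.6 = 378.102
R = abc/(4·Area) ≈ 378.102/(4·17.13) = 378.102/68.5199 ≈ 5.51813

R = 5.518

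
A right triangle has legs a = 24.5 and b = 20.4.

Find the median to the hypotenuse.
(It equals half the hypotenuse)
Hypotenuse c = √(a² + b²) = √(600.25 + 416.16) = √1016.41 ≈ 31.8812
Median to hypotenuse = c/2 ≈ 31.8812/2 ≈ 15.9406

Median = 15.94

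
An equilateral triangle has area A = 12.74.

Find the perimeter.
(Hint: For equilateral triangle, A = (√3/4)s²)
A = (√3/4)s²  ⇒  s² = 4A/√3 = 4·12.74/√3 = 50.96/1.73205 ≈ 29.4218
s ≈ √29.4218 ≈ 5.42418
Perimeter = 3s ≈ 3·5.42418 ≈ 16.2726

Perimeter = 16.27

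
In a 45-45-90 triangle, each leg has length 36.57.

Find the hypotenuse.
In a 45-45-90 triangle the sides are in ratio 1 : 1 : √2, so hypotenuse = leg·√2.
Hypotenuse = 36.57·√2 ≈ 36.57·1.41421 ≈ 51.7178

Hypotenuse = 36.57√2 = 51.72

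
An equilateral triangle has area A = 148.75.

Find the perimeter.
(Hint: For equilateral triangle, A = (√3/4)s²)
A = (√3/4)s²  ⇒  s² = 4A/√3 = 4·148.75/√3 = 595/1.73205 ≈ 343.523
s ≈ √343.523 ≈ 18.5344
Perimeter = 3s ≈ 3·18.5344 ≈ 55.6032

Perimeter = 55.6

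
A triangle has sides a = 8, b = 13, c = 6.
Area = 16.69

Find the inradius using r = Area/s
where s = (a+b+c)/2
s = (8 + 13 + 6)/2 = 27/2 = 13.5
r = Area/s = 16.69/13.5 ≈ 1.2363

r = 1.236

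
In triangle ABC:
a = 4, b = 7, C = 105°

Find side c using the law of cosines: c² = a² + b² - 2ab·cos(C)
c² = 4² + 7² − 2·4·7·cos(105°)
cos(105°) ≈ -0.258819
c² ≈ 16 + 49 − 56·(-0.258819) ≈ 65 + 14.4939 ≈ 79.4939
c ≈ √79.4939 ≈ 8.91593

c = 8.916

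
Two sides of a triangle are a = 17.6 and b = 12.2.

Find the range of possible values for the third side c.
Triangle inequality: |a − b| < c < a + b
|a − b| = |17.6 − 12.2| = 5.4
a + b = 17.6 + 12.2 = 29.8

5.4 < c < 29.8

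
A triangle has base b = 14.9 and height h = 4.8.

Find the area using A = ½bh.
A = ½·b·h = ½·14.9·4.8 = ½·71.52 = 35.76

Area = 35.76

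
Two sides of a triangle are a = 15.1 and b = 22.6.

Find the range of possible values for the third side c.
Triangle inequality: |a − b| < c < a + b
|a − b| = |15.1 − 22.6| = 7.5
a + b = 15.1 + 22.6 = 37.7

7.5 < c < 37.7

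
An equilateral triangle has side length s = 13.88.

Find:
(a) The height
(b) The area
(a) The height splits the triangle into two 30-60-90 halves: h = s·√3/2 = 13.88·1.73205/2 ≈ 24.0409/2 ≈ 12.0204
(b) Area = (√3/4)·s² = (√3/4)·13.88² = (√3/4)·192.6544 ≈ 0.433013·192.6544 ≈ 83.4218

Height = 12.02, Area = 83.42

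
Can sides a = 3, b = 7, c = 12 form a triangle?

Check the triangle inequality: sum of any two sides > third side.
a + b vs c: 3 + 7 = 10 ≤ 12  ✗
a + c vs b: 3 + 12 = 15 > 7  ✓
b + c vs a: 7 + 12 = 19 > 3  ✓

No: 3 + 7 = 10 is not > 12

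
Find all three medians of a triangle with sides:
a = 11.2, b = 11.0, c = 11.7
Median formula: m_a = ½√(2b² + 2c² − a²) (and cyclically). a² = 125.44, b² = 121, c² = 136.89.
m_a = ½√(2·121 + 2·136.89 − 125.44) = ½√390.34 ≈ ½·19.757 ≈ 9.87851
m_b = ½√(2·125.44 + 2·136.89 − 121) = ½√403.66 ≈ ½·20.0913 ≈ 10.0456
m_c = ½√(2·125.44 + 2·121 − 136.89) = ½√355.99 ≈ ½·18.8677 ≈ 9.43385

m_a = 9.879, m_b = 10.05, m_c = 9.434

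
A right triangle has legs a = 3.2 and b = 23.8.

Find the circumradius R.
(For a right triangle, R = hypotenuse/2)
Hypotenuse c = √(a² + b²) = √(10.24 + 566.44) = √576.68 ≈ 24.0142
R = c/2 ≈ 24.0142/2 ≈ 12.0071

R = 12.01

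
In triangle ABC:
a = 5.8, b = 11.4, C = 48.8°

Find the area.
Two sides and the included angle (SAS): A = ½·a·b·sin(C) = ½·5.8·11.4·sin(48.8°)
sin(48.8°) ≈ 0.752415
A ≈ ½·66.12·0.752415 = 33.06·0.752415 ≈ 24.8748

Area = 24.87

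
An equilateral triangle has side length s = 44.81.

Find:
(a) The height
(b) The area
(a) The height splits the triangle into two 30-60-90 halves: h = s·√3/2 = 44.81·1.73205/2 ≈ 77.6132/2 ≈ 38.8066
(b) Area = (√3/4)·s² = (√3/4)·44.81² = (√3/4)·2007.9361 ≈ 0.433013·2007.9361 ≈ 869.462

Height = 38.81, Area = 869.5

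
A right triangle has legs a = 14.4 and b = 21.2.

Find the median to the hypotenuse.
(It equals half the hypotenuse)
Hypotenuse c = √(a² + b²) = √(207.36 + 449.44) = √656.8 ≈ 25.6281
Median to hypotenuse = c/2 ≈ 25.6281/2 ≈ 12.8141

Median = 12.81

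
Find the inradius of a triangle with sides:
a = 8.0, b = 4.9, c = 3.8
r = Area/s where s is the semi-perimeter.
s = (8.0 + 4.9 + 3.8)/2 = 16.7/2 = 8.35
Area = √(s(s−a)(s−b)(s−c)) = √(8.35·0.35·3.45·4.55) ≈ √45.8759 ≈ 6.77318
r ≈ 6.77318/8.35 ≈ 0.811159

r = 0.8112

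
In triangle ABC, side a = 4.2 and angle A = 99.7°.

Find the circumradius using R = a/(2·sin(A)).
R = a/(2·sin(A)) = 4.2/(2·sin(99.7°))
sin(99.7°) ≈ 0.985703
R ≈ 4.2/(2·0.985703) = 4.2/1.97141 ≈ 2.13046

R = 2.13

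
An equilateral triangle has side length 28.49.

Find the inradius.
r = Area/s with s the semi-perimeter.
Area = (√3/4)·28.49² = (√3/4)·811.6801 ≈ 0.433013·811.6801 ≈ 351.468
s = 3·28.49/2 = 42.735
r ≈ 351.468/42.735 ≈ 8.22435
(Equivalently r = side/(2√3) = 28.49/3.4641 ≈ 8.22435.)

r = 8.224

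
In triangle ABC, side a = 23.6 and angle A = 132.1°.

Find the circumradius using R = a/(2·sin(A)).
R = a/(2·sin(A)) = 23.6/(2·sin(132.1°))
sin(132.1°) ≈ 0.741976
R ≈ 23.6/(2·0.741976) = 23.6/1.48395 ≈ 15.9035

R = 15.9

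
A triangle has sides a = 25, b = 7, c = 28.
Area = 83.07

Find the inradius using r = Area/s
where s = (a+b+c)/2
s = (25 + 7 + 28)/2 = 60/2 = 30
r = Area/s = 83.07/30 ≈ 2.769

r = 2.769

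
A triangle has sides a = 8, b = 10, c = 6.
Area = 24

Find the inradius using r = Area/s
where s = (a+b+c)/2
s = (8 + 10 + 6)/2 = 24/2 = 12
r = Area/s = 24/12 ≈ 2

r = 2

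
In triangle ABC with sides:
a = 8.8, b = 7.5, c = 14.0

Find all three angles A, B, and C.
Law of cosines for each angle (a² = 77.44, b² = 56.25, c² = 196):
cos(A) = (b² + c² − a²)/(2bc) = (56.25 + 196 − 77.44)/(2·7.5·14.0) = 174.81/210 ≈ 0.832429  ⇒  A ≈ 33.651°
cos(B) = (a² + c² − b²)/(2ac) = (77.44 + 196 − 56.25)/(2·8.8·14.0) = 217.19/246.4 ≈ 0.881453  ⇒  B ≈ 28.1819°
cos(C) = (a² + b² − c²)/(2ab) = (77.44 + 56.25 − 196)/(2·8.8·7.5) = -62.31/132 ≈ -0.472045  ⇒  C ≈ 118.167°
Check: A + B + C ≈ 180°

A = 33.65°, B = 28.18°, C = 118.2°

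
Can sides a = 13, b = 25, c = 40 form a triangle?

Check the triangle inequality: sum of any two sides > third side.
a + b vs c: 13 + 25 = 38 ≤ 40  ✗
a + c vs b: 13 + 40 = 53 > 25  ✓
b + c vs a: 25 + 40 = 65 > 13  ✓

No: 13 + 25 = 38 is not > 40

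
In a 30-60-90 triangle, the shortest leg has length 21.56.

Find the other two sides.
In a 30-60-90 triangle the sides are in ratio 1 : √3 : 2 (short leg : long leg : hypotenuse).
Long leg = 21.56·√3 ≈ 21.56·1.73205 ≈ 37.343
Hypotenuse = 2·21.56 = 43.12

Long leg = 21.56√3 = 37.34, Hypotenuse = 43.12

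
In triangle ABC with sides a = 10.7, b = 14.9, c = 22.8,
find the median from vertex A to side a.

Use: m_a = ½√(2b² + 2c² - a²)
m_a = ½√(2·14.9² + 2·22.8² − 10.7²) = ½√(2·222.01 + 2·519.84 − 114.49) = ½√(444.02 + 1039.68 − 114.49) = ½√1369.21
√1369.21 ≈ 37.0028, so m_a ≈ 18.5014

m_a = 18.5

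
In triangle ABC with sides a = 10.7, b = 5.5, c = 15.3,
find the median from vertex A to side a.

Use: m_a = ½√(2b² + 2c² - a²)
m_a = ½√(2·5.5² + 2·15.3² − 10.7²) = ½√(2·30.25 + 2·234.09 − 114.49) = ½√(60.5 + 468.18 − 114.49) = ½√414.19
√414.19 ≈ 20.3517, so m_a ≈ 10.1758

m_a = 10.18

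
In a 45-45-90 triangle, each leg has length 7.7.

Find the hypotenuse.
In a 45-45-90 triangle the sides are in ratio 1 : 1 : √2, so hypotenuse = leg·√2.
Hypotenuse = 7.7·√2 ≈ 7.7·1.41421 ≈ 10.8894

Hypotenuse = 7.7√2 = 10.89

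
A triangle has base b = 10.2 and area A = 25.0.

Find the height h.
A = ½·b·h  ⇒  h = 2A/b = 2·25.0/10.2 = 50/10.2 ≈ 4.90196

h = 4.902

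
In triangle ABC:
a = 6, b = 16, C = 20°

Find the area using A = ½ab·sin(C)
A = ½·a·b·sin(C) = ½·6·16·sin(20°)
sin(20°) ≈ 0.34202
A ≈ ½·96·0.34202 = 48·0.34202 ≈ 16.417

Area = 16.42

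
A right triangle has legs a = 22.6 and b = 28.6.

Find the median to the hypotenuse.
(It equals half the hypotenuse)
Hypotenuse c = √(a² + b²) = √(510.76 + 817.96) = √1328.72 ≈ 36.4516
Median to hypotenuse = c/2 ≈ 36.4516/2 ≈ 18.2258

Median = 18.23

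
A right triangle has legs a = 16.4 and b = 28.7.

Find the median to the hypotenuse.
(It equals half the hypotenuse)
Hypotenuse c = √(a² + b²) = √(268.96 + 823.69) = √1092.65 ≈ 33.0553
Median to hypotenuse = c/2 ≈ 33.0553/2 ≈ 16.5276

Median = 16.53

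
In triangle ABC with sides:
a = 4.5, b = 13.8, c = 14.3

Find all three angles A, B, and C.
Law of cosines for each angle (a² = 20.25, b² = 190.44, c² = 204.49):
cos(A) = (b² + c² − a²)/(2bc) = (190.44 + 204.49 − 20.25)/(2·13.8·14.3) = 374.68/394.68 ≈ 0.949326  ⇒  A ≈ 18.3181°
cos(B) = (a² + c² − b²)/(2ac) = (20.25 + 204.49 − 190.44)/(2·4.5·14.3) = 34.3/128.7 ≈ 0.266511  ⇒  B ≈ 74.5432°
cos(C) = (a² + b² − c²)/(2ab) = (20.25 + 190.44 − 204.49)/(2·4.5·13.8) = 6.2/124.2 ≈ 0.0499195  ⇒  C ≈ 87.1386°
Check: A + B + C ≈ 180°

A = 18.32°, B = 74.54°, C = 87.14°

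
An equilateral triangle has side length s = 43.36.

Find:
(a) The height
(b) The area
(a) The height splits the triangle into two 30-60-90 halves: h = s·√3/2 = 43.36·1.73205/2 ≈ 75.1017/2 ≈ 37.5509
(b) Area = (√3/4)·s² = (√3/4)·43.36² = (√3/4)·1880.0896 ≈ 0.433013·1880.0896 ≈ 814.103

Height = 37.55, Area = 814.1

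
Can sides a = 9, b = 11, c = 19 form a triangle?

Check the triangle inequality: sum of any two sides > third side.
a + b vs c: 9 + 11 = 20 > 19  ✓
a + c vs b: 9 + 19 = 28 > 11  ✓
b + c vs a: 11 + 19 = 30 > 9  ✓

Yes, triangle inequality satisfied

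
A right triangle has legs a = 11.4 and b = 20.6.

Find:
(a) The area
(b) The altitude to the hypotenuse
(a) The legs are perpendicular, so Area = ½·a·b = ½·11.4·20.6 = ½·234.84 = 117.42
(b) Hypotenuse c = √(a² + b²) = √(129.96 + 424.36) = √554.32 ≈ 23.544
    Area = ½·c·h_c  ⇒  h_c = 2·Area/c = 234.84/23.544 ≈ 9.97452

Area = 117.42, h_c = 9.975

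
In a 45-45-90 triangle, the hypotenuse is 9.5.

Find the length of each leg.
In a 45-45-90 triangle hypotenuse = leg·√2, so leg = hypotenuse/√2.
Leg = 9.5/√2 ≈ 9.5/1.41421 ≈ 6.71751

Each leg = 6.718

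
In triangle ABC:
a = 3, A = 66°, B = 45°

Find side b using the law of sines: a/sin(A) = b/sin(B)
a/sin(A) = b/sin(B)  ⇒  b = a·sin(B)/sin(A) = 3·sin(45°)/sin(66°)
sin(45°) ≈ 0.707107, sin(66°) ≈ 0.913545
b ≈ 3·0.707107/0.913545 ≈ 2.12132/0.913545 ≈ 2.32207

b = 2.322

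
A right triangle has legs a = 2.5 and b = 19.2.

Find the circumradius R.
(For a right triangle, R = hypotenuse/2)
Hypotenuse c = √(a² + b²) = √(6.25 + 368.64) = √374.89 ≈ 19.3621
R = c/2 ≈ 19.3621/2 ≈ 9.68104

R = 9.681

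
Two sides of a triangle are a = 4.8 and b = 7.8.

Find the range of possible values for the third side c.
Triangle inequality: |a − b| < c < a + b
|a − b| = |4.8 − 7.8| = 3
a + b = 4.8 + 7.8 = 12.6

3 < c < 12.6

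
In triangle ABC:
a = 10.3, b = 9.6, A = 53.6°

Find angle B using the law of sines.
a/sin(A) = b/sin(B)  ⇒  sin(B) = b·sin(A)/a = 9.6·sin(53.6°)/10.3
sin(53.6°) ≈ 0.804894
sin(B) ≈ 9.6·0.804894/10.3 ≈ 7.72698/10.3 ≈ 0.750192
B = arcsin(0.750192) ≈ 48.607°
(Since b ≤ a we need B ≤ A, so the obtuse alternative 180° − 48.607° ≈ 131.393° is rejected.)

B = 48.61°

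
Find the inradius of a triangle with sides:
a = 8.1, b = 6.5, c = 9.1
r = Area/s where s is the semi-perimeter.
s = (8.1 + 6.5 + 9.1)/2 = 23.7/2 = 11.85
Area = √(s(s−a)(s−b)(s−c)) = √(11.85·3.75·5.35·2.75) ≈ √653.787 ≈ 25.5693
r ≈ 25.5693/11.85 ≈ 2.15774

r = 2.158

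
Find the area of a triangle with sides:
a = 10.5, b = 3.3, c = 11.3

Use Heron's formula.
s = (10.5 + 3.3 + 11.3)/2 = 25.1/2 = 12.55
s − a = 2.05, s − b = 9.25, s − c = 1.25
s(s−a)(s−b)(s−c) = 12.55·2.05·9.25·1.25 ≈ 297.474
Area = √297.474 ≈ 17.2474

Area = 17.25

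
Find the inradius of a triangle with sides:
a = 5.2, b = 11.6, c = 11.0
r = Area/s where s is the semi-perimeter.
s = (5.2 + 11.6 + 11.0)/2 = 27.8/2 = 13.9
Area = √(s(s−a)(s−b)(s−c)) = √(13.9·8.7·2.3·2.9) ≈ √806.603 ≈ 28.4008
r ≈ 28.4008/13.9 ≈ 2.04322

r = 2.043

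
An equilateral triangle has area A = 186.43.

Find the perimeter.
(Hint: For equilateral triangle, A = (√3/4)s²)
A = (√3/4)s²  ⇒  s² = 4A/√3 = 4·186.43/√3 = 745.72/1.73205 ≈ 430.542
s ≈ √430.542 ≈ 20.7495
Perimeter = 3s ≈ 3·20.7495 ≈ 62.2485

Perimeter = 62.25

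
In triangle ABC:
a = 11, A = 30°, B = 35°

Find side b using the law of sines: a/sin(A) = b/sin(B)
a/sin(A) = b/sin(B)  ⇒  b = a·sin(B)/sin(A) = 11·sin(35°)/sin(30°)
sin(35°) ≈ 0.573576, sin(30°) ≈ 0.5
b ≈ 11·0.573576/0.5 ≈ 6.30934/0.5 ≈ 12.6187

b = 12.62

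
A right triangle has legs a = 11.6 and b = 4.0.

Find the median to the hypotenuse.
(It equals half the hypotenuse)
Hypotenuse c = √(a² + b²) = √(134.56 + 16) = √150.56 ≈ 12.2703
Median to hypotenuse = c/2 ≈ 12.2703/2 ≈ 6.13514

Median = 6.135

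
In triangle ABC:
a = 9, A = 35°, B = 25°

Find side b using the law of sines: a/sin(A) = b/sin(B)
a/sin(A) = b/sin(B)  ⇒  b = a·sin(B)/sin(A) = 9·sin(25°)/sin(35°)
sin(25°) ≈ 0.422618, sin(35°) ≈ 0.573576
b ≈ 9·0.422618/0.573576 ≈ 3.80356/0.573576 ≈ 6.63131

b = 6.631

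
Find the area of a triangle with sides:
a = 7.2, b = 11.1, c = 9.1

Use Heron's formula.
s = (7.2 + 11.1 + 9.1)/2 = 27.4/2 = 13.7
s − a = 6.5, s − b = 2.6, s − c = 4.6
s(s−a)(s−b)(s−c) = 13.7·6.5·2.6·4.6 ≈ 1065.04
Area = √1065.04 ≈ 32.6349

Area = 32.63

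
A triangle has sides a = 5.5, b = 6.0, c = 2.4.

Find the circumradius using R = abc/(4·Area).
First find the area with Heron's formula.
s = (5.5 + 6.0 + 2.4)/2 = 6.95
Area = √(s(s−a)(s−b)(s−c)) = √(6.95·1.45·0.95·4.55) ≈ √43.56 ≈ 6.6
abc = 5.5·6.0·2.4 = 79.2
R = abc/(4·Area) ≈ 79.2/(4·6.6) = 79.2/26.4 ≈ 3

R = 3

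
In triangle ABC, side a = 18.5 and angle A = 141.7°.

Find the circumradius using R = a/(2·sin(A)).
R = a/(2·sin(A)) = 18.5/(2·sin(141.7°))
sin(141.7°) ≈ 0.619779
R ≈ 18.5/(2·0.619779) = 18.5/1.23956 ≈ 14.9247

R = 14.92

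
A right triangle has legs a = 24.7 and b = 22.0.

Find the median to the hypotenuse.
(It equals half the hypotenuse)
Hypotenuse c = √(a² + b²) = √(610.09 + 484) = √1094.09 ≈ 33.077
Median to hypotenuse = c/2 ≈ 33.077/2 ≈ 16.5385

Median = 16.54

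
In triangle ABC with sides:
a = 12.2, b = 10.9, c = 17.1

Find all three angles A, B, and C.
Law of cosines for each angle (a² = 148.84, b² = 118.81, c² = 292.41):
cos(A) = (b² + c² − a²)/(2bc) = (118.81 + 292.41 − 148.84)/(2·10.9·17.1) = 262.38/372.78 ≈ 0.703847  ⇒  A ≈ 45.2635°
cos(B) = (a² + c² − b²)/(2ac) = (148.84 + 292.41 − 118.81)/(2·12.2·17.1) = 322.44/417.24 ≈ 0.772793  ⇒  B ≈ 39.3947°
cos(C) = (a² + b² − c²)/(2ab) = (148.84 + 118.81 − 292.41)/(2·12.2·10.9) = -24.76/265.96 ≈ -0.0930967  ⇒  C ≈ 95.3418°
Check: A + B + C ≈ 180°

A = 45.26°, B = 39.39°, C = 95.34°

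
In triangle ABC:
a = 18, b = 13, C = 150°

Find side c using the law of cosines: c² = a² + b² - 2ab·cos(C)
c² = 18² + 13² − 2·18·13·cos(150°)
cos(150°) ≈ -0.866025
c² ≈ 324 + 169 − 468·(-0.866025) ≈ 493 + 405.3 ≈ 898.3
c ≈ √898.3 ≈ 29.9717

c = 29.97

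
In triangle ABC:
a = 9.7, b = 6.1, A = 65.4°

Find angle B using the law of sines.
a/sin(A) = b/sin(B)  ⇒  sin(B) = b·sin(A)/a = 6.1·sin(65.4°)/9.7
sin(65.4°) ≈ 0.909236
sin(B) ≈ 6.1·0.909236/9.7 ≈ 5.54634/9.7 ≈ 0.571788
B = arcsin(0.571788) ≈ 34.875°
(Since b ≤ a we need B ≤ A, so the obtuse alternative 180° − 34.875° ≈ 145.125° is rejected.)

B = 34.87°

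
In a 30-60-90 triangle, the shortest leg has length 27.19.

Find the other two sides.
In a 30-60-90 triangle the sides are in ratio 1 : √3 : 2 (short leg : long leg : hypotenuse).
Long leg = 27.19·√3 ≈ 27.19·1.73205 ≈ 47.0945
Hypotenuse = 2·27.19 = 54.38

Long leg = 27.19√3 = 47.09, Hypotenuse = 54.38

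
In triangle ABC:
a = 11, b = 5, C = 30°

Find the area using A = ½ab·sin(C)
A = ½·a·b·sin(C) = ½·11·5·sin(30°)
sin(30°) ≈ 0.5
A ≈ ½·55·0.5 = 27.5·0.5 ≈ 13.75

Area = 13.75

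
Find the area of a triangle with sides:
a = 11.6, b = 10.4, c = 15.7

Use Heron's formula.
s = (11.6 + 10.4 + 15.7)/2 = 37.7/2 = 18.85
s − a = 7.25, s − b = 8.45, s − c = 3.15
s(s−a)(s−b)(s−c) = 18.85·7.25·8.45·3.15 ≈ 3637.61
Area = √3637.61 ≈ 60.3126

Area = 60.31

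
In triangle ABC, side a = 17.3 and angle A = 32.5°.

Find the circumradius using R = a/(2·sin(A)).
R = a/(2·sin(A)) = 17.3/(2·sin(32.5°))
sin(32.5°) ≈ 0.5373
R ≈ 17.3/(2·0.5373) = 17.3/1.0746 ≈ 16.099

R = 16.1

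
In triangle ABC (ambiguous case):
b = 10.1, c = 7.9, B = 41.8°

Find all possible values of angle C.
b/sin(B) = c/sin(C)  ⇒  sin(C) = c·sin(B)/b = 7.9·sin(41.8°)/10.1
sin(41.8°) ≈ 0.666532
sin(C) ≈ 7.9·0.666532/10.1 ≈ 5.26561/10.1 ≈ 0.521347
Candidate 1: C₁ = arcsin(0.521347) ≈ 31.4227°  →  A = 180° − 41.8° − 31.4227° ≈ 106.777° > 0, valid
Candidate 2: C₂ = 180° − C₁ ≈ 148.577°  →  A = 180° − 41.8° − 148.577° ≈ -10.3773° ≤ 0, not a valid triangle

C = 31.42° (one solution)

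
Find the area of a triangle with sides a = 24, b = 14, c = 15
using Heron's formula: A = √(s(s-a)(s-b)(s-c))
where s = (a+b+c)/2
s = (24 + 14 + 15)/2 = 53/2 = 26.5
s − a = 2.5, s − b = 12.5, s − c = 11.5
s(s−a)(s−b)(s−c) = 26.5·2.5·12.5·11.5 = 9523.4375
Area = √9523.4375 ≈ 97.5881

s = 26.5, Area = 97.59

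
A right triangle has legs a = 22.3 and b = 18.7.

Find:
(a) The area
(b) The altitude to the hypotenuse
(a) The legs are perpendicular, so Area = ½·a·b = ½·22.3·18.7 = ½·417.01 = 208.505
(b) Hypotenuse c = √(a² + b²) = √(497.29 + 349.69) = √846.98 ≈ 29.1029
    Area = ½·c·h_c  ⇒  h_c = 2·Area/c = 417.01/29.1029 ≈ 14.3288

Area = 208.505, h_c = 14.33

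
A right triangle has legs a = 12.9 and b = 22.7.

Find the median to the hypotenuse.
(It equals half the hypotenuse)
Hypotenuse c = √(a² + b²) = √(166.41 + 515.29) = √681.7 ≈ 26.1094
Median to hypotenuse = c/2 ≈ 26.1094/2 ≈ 13.0547

Median = 13.05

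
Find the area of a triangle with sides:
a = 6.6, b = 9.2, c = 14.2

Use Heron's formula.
s = (6.6 + 9.2 + 14.2)/2 = 30/2 = 15
s − a = 8.4, s − b = 5.8, s − c = 0.8
s(s−a)(s−b)(s−c) = 15·8.4·5.8·0.8 ≈ 584.64
Area = √584.64 ≈ 24.1793

Area = 24.18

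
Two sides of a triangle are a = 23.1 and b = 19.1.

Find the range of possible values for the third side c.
Triangle inequality: |a − b| < c < a + b
|a − b| = |23.1 − 19.1| = 4
a + b = 23.1 + 19.1 = 42.2

4 < c < 42.2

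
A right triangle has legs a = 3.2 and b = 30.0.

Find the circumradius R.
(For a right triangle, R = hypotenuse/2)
Hypotenuse c = √(a² + b²) = √(10.24 + 900) = √910.24 ≈ 30.1702
R = c/2 ≈ 30.1702/2 ≈ 15.0851

R = 15.09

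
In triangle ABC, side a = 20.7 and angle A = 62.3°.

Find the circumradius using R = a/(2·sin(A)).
R = a/(2·sin(A)) = 20.7/(2·sin(62.3°))
sin(62.3°) ≈ 0.885394
R ≈ 20.7/(2·0.885394) = 20.7/1.77079 ≈ 11.6897

R = 11.69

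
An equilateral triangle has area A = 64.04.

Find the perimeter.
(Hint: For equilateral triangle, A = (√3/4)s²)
A = (√3/4)s²  ⇒  s² = 4A/√3 = 4·64.04/√3 = 256.16/1.73205 ≈ 147.894
s ≈ √147.894 ≈ 12.1612
Perimeter = 3s ≈ 3·12.1612 ≈ 36.4835

Perimeter = 36.48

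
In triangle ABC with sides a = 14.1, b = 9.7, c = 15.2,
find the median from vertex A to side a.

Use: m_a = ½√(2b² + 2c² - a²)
m_a = ½√(2·9.7² + 2·15.2² − 14.1²) = ½√(2·94.09 + 2·231.04 − 198.81) = ½√(188.18 + 462.08 − 198.81) = ½√451.45
√451.45 ≈ 21.2474, so m_a ≈ 10.6237

m_a = 10.62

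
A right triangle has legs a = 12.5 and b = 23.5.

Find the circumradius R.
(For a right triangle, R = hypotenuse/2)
Hypotenuse c = √(a² + b²) = √(156.25 + 552.25) = √708.5 ≈ 26.6177
R = c/2 ≈ 26.6177/2 ≈ 13.3088

R = 13.31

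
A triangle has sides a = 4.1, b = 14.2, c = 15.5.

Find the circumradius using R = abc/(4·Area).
First find the area with Heron's formula.
s = (4.1 + 14.2 + 15.5)/2 = 16.9
Area = √(s(s−a)(s−b)(s−c)) = √(16.9·12.8·2.7·1.4) ≈ √817.69 ≈ 28.5953
abc = 4.1·14.2·15.5 = 902.41
R = abc/(4·Area) ≈ 902.41/(4·28.5953) = 902.41/114.381 ≈ 7.8895

R = 7.89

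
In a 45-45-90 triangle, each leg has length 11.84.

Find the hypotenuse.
In a 45-45-90 triangle the sides are in ratio 1 : 1 : √2, so hypotenuse = leg·√2.
Hypotenuse = 11.84·√2 ≈ 11.84·1.41421 ≈ 16.7443

Hypotenuse = 11.84√2 = 16.74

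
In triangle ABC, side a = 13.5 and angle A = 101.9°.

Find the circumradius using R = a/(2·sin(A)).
R = a/(2·sin(A)) = 13.5/(2·sin(101.9°))
sin(101.9°) ≈ 0.978509
R ≈ 13.5/(2·0.978509) = 13.5/1.95702 ≈ 6.89825

R = 6.898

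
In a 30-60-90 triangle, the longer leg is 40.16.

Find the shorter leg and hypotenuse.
In a 30-60-90 triangle the sides are in ratio 1 : √3 : 2, so short leg = long leg/√3 and hypotenuse = 2·(short leg).
Short leg = 40.16/√3 ≈ 40.16/1.73205 ≈ 23.1864
Hypotenuse = 2·23.1864 ≈ 46.3728

Short leg = 23.19, Hypotenuse = 46.37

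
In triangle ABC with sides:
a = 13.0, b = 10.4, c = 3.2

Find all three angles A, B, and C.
Law of cosines for each angle (a² = 169, b² = 108.16, c² = 10.24):
cos(A) = (b² + c² − a²)/(2bc) = (108.16 + 10.24 − 169)/(2·10.4·3.2) = -50.6/66.56 ≈ -0.760216  ⇒  A ≈ 139.483°
cos(B) = (a² + c² − b²)/(2ac) = (169 + 10.24 − 108.16)/(2·13.0·3.2) = 71.08/83.2 ≈ 0.854327  ⇒  B ≈ 31.3145°
cos(C) = (a² + b² − c²)/(2ab) = (169 + 108.16 − 10.24)/(2·13.0·10.4) = 266.92/270.4 ≈ 0.98713  ⇒  C ≈ 9.20218°
Check: A + B + C ≈ 180°

A = 139.5°, B = 31.31°, C = 9.202°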